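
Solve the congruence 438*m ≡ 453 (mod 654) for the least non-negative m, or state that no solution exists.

no solution

gcd(438, 654) = 6, and 6 does not divide 453.
So the congruence has no solution.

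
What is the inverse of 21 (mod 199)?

Apply the Euclidean algorithm and back-substitute:
199 = 9*21 + 10
21 = 2*10 + 1
10 = 10*1 + 0
gcd(21, 199) = 1, so the inverse exists.
Bézout: 1 = −2*199 + 19*21.
So 21⁻¹ ≡ 19 (mod 199).

19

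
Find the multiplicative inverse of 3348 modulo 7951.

5968

7951 = 2·3348 + 1255
3348 = 2·1255 + 838
1255 = 1·838 + 417
838 = 2·417 + 4
417 = 104·4 + 1
4 = 4·1 + 0
gcd(3348, 7951) = 1, so the inverse exists.
Bézout: 1 = 835·7951 − 1983·3348.
So 3348⁻¹ ≡ −1983 ≡ 5968 (mod 7951).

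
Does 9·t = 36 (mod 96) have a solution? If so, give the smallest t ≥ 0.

gcd(9, 96) = 3, and 3 | 36, so solutions exist.
Divide through by 3: 3·t ≡ 12 mod 32.
3⁻¹ ≡ 11 (mod 32).
t ≡ 11·12 ≡ 4 (mod 32).
The smallest non-negative solution is t = 4.

4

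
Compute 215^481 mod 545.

170

By square-and-multiply:
481 in binary is 111100001, i.e. 481 = 256 + 128 + 64 + 32 + 1.
215^1 ≡ 215 (mod 545)
215^2 ≡ 215^2 = 46225 ≡ 445 (mod 545)
215^4 ≡ 445^2 = 198025 ≡ 190 (mod 545)
215^8 ≡ 190^2 = 36100 ≡ 130 (mod 545)
215^16 ≡ 130^2 = 16900 ≡ 5 (mod 545)
215^32 ≡ 5^2 = 25 (mod 545)
215^64 ≡ 25^2 = 625 ≡ 80 (mod 545)
215^128 ≡ 80^2 = 6400 ≡ 405 (mod 545)
215^256 ≡ 405^2 = 164025 ≡ 525 (mod 545)
215^481 = 215^256 * 215^128 * 215^64 * 215^32 * 215^1 ≡ 525 * 405 * 80 * 25 * 215 (mod 545).
Accumulate the product:
525 * 405 = 212625 ≡ 75
75 * 80 = 6000 ≡ 5
5 * 25 = 125
125 * 215 = 26875 ≡ 170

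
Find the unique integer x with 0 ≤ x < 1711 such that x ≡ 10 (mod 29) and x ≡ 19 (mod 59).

1199

29⁻¹ mod 59: 29·57 ≡ 1 (mod 59), so 29⁻¹ ≡ 57.
x = 10 + 29·((19 − 10)·57 mod 59) = 10 + 29·41 = 1199.
Check: 1199 mod 29 = 10, 1199 mod 59 = 19. ✓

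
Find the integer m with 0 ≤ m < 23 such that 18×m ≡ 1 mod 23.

Apply the Euclidean algorithm and back-substitute:
23 = 1·18 + 5
18 = 3·5 + 3
5 = 1·3 + 2
3 = 1·2 + 1
2 = 2·1 + 0
gcd(18, 23) = 1, so the inverse exists.
Bézout: 1 = −7·23 + 9·18.
So 18⁻¹ ≡ 9 (mod 23).

9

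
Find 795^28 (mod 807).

180

Compute successive squares:
28 in binary is 11100, i.e. 28 = 16 + 8 + 4.
795^1 ≡ 795 (mod 807)
795^2 ≡ 795^2 = 632025 ≡ 144 (mod 807)
795^4 ≡ 144^2 = 20736 ≡ 561 (mod 807)
795^8 ≡ 561^2 = 314721 ≡ 798 (mod 807)
795^16 ≡ 798^2 = 636804 ≡ 81 (mod 807)
795^28 = 795^16 · 795^8 · 795^4 ≡ 81 · 798 · 561 (mod 807).
Accumulate the product:
81 · 798 = 64638 ≡ 78
78 · 561 = 43758 ≡ 180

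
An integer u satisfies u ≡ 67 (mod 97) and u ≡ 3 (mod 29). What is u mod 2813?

1134

97⁻¹ mod 29: 97*3 ≡ 1 (mod 29), so 97⁻¹ ≡ 3.
u = 67 + 97*((3 − 67)*3 mod 29) = 67 + 97*11 = 1134.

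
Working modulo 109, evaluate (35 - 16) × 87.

18

35 - 16 = 19
19 × 87 = 1653 ≡ 18 (mod 109)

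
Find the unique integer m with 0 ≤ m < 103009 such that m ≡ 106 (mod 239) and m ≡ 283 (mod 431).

85190

239⁻¹ mod 431: 239*321 ≡ 1 (mod 431), so 239⁻¹ ≡ 321.
m = 106 + 239*((283 − 106)*321 mod 431) = 106 + 239*356 = 85190.
Check: 85190 mod 239 = 106, 85190 mod 431 = 283. ✓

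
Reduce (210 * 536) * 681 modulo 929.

210 * 536 = 112560 ≡ 151 (mod 929)
151 * 681 = 102831 ≡ 641 (mod 929)

641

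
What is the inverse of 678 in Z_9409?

8729

By the extended Euclidean algorithm:
9409 = 13×678 + 595
678 = 1×595 + 83
595 = 7×83 + 14
83 = 5×14 + 13
14 = 1×13 + 1
13 = 13×1 + 0
gcd(678, 9409) = 1, so the inverse exists.
Back-substitute for 1:
1 = 1×14 − 1×13
  = −1×83 + 6×14
  = 6×595 − 43×83
  = −43×678 + 49×595
  = 49×9409 − 680×678
So 678⁻¹ ≡ −680 ≡ 8729 (mod 9409).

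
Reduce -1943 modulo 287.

66

-1943 = -7·287 + 66, so -1943 ≡ 66 (mod 287).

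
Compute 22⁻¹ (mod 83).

34

Run the extended Euclidean algorithm:
83 = 3*22 + 17
22 = 1*17 + 5
17 = 3*5 + 2
5 = 2*2 + 1
2 = 2*1 + 0
gcd(22, 83) = 1, so the inverse exists.
Back-substitute for 1:
1 = 1*5 − 2*2
  = −2*17 + 7*5
  = 7*22 − 9*17
  = −9*83 + 34*22
So 22⁻¹ ≡ 34 (mod 83).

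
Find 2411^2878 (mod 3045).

2461

Compute successive squares:
2878 in binary is 101100111110, i.e. 2878 = 2048 + 512 + 256 + 32 + 16 + 8 + 4 + 2.
2411^1 ≡ 2411 (mod 3045)
2411^2 ≡ 2411^2 = 5812921 ≡ 16 (mod 3045)
2411^4 ≡ 16^2 = 256 (mod 3045)
2411^8 ≡ 256^2 = 65536 ≡ 1591 (mod 3045)
2411^16 ≡ 1591^2 = 2531281 ≡ 886 (mod 3045)
2411^32 ≡ 886^2 = 784996 ≡ 2431 (mod 3045)
2411^64 ≡ 2431^2 = 5909761 ≡ 2461 (mod 3045)
2411^128 ≡ 2461^2 = 6056521 ≡ 16 (mod 3045)
2411^256 ≡ 16^2 = 256 (mod 3045)
2411^512 ≡ 256^2 = 65536 ≡ 1591 (mod 3045)
2411^1024 ≡ 1591^2 = 2531281 ≡ 886 (mod 3045)
2411^2048 ≡ 886^2 = 784996 ≡ 2431 (mod 3045)
2411^2878 = 2411^2048 × 2411^512 × 2411^256 × 2411^32 × 2411^16 × 2411^8 × 2411^4 × 2411^2 ≡ 2431 × 1591 × 256 × 2431 × 886 × 1591 × 256 × 16 (mod 3045).
Accumulate the product:
2431 × 1591 = 3867721 ≡ 571
571 × 256 = 146176 ≡ 16
16 × 2431 = 38896 ≡ 2356
2356 × 886 = 2087416 ≡ 1591
1591 × 1591 = 2531281 ≡ 886
886 × 256 = 226816 ≡ 1486
1486 × 16 = 23776 ≡ 2461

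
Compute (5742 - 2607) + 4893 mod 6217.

5742 - 2607 = 3135
3135 + 4893 = 8028 ≡ 1811 (mod 6217)

1811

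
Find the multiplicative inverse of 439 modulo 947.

947 = 2*439 + 69
439 = 6*69 + 25
69 = 2*25 + 19
25 = 1*19 + 6
19 = 3*6 + 1
6 = 6*1 + 0
gcd(439, 947) = 1, so the inverse exists.
Bézout: 1 = 70*947 − 151*439.
So 439⁻¹ ≡ −151 ≡ 796 (mod 947).

796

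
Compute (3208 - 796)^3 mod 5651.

3208 - 796 = 2412
(2412)^3 ≡ 4858 (mod 5651)

4858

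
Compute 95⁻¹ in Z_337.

149

By the extended Euclidean algorithm:
337 = 3·95 + 52
95 = 1·52 + 43
52 = 1·43 + 9
43 = 4·9 + 7
9 = 1·7 + 2
7 = 3·2 + 1
2 = 2·1 + 0
gcd(95, 337) = 1, so the inverse exists.
Back-substitute for 1:
1 = 1·7 − 3·2
  = −3·9 + 4·7
  = 4·43 − 19·9
  = −19·52 + 23·43
  = 23·95 − 42·52
  = −42·337 + 149·95
So 95⁻¹ ≡ 149 (mod 337).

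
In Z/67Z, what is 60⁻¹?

19

By the extended Euclidean algorithm:
67 = 1×60 + 7
60 = 8×7 + 4
7 = 1×4 + 3
4 = 1×3 + 1
3 = 3×1 + 0
gcd(60, 67) = 1, so the inverse exists.
Back-substitute for 1:
1 = 1×4 − 1×3
  = −1×7 + 2×4
  = 2×60 − 17×7
  = −17×67 + 19×60
So 60⁻¹ ≡ 19 (mod 67).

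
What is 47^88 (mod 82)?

By square-and-multiply:
88 in binary is 1011000, i.e. 88 = 64 + 16 + 8.
47^1 ≡ 47 (mod 82)
47^2 ≡ 47^2 = 2209 ≡ 77 (mod 82)
47^4 ≡ 77^2 = 5929 ≡ 25 (mod 82)
47^8 ≡ 25^2 = 625 ≡ 51 (mod 82)
47^16 ≡ 51^2 = 2601 ≡ 59 (mod 82)
47^32 ≡ 59^2 = 3481 ≡ 37 (mod 82)
47^64 ≡ 37^2 = 1369 ≡ 57 (mod 82)
47^88 = 47^64 × 47^16 × 47^8 ≡ 57 × 59 × 51 (mod 82).
Accumulate the product:
57 × 59 = 3363 ≡ 1
1 × 51 = 51

51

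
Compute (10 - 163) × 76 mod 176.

10 - 163 = -153 ≡ 23 (mod 176)
23 × 76 = 1748 ≡ 164 (mod 176)

164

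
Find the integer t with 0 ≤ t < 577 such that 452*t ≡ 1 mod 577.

60

577 = 1×452 + 125
452 = 3×125 + 77
125 = 1×77 + 48
77 = 1×48 + 29
48 = 1×29 + 19
29 = 1×19 + 10
19 = 1×10 + 9
10 = 1×9 + 1
9 = 9×1 + 0
gcd(452, 577) = 1, so the inverse exists.
Back-substitute for 1:
1 = 1×10 − 1×9
  = −1×19 + 2×10
  = 2×29 − 3×19
  = −3×48 + 5×29
  = 5×77 − 8×48
  = −8×125 + 13×77
  = 13×452 − 47×125
  = −47×577 + 60×452
So 452⁻¹ ≡ 60 (mod 577).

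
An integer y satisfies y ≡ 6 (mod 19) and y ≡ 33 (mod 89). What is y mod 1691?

1279

19⁻¹ mod 89: 19*75 ≡ 1 (mod 89), so 19⁻¹ ≡ 75.
y = 6 + 19*((33 − 6)*75 mod 89) = 6 + 19*67 = 1279.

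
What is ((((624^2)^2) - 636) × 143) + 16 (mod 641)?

481

(624)^2 ≡ 289 (mod 641)
(289)^2 ≡ 191 (mod 641)
191 - 636 = -445 ≡ 196 (mod 641)
196 × 143 = 28028 ≡ 465 (mod 641)
465 + 16 = 481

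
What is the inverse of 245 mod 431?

95

431 = 1×245 + 186
245 = 1×186 + 59
186 = 3×59 + 9
59 = 6×9 + 5
9 = 1×5 + 4
5 = 1×4 + 1
4 = 4×1 + 0
gcd(245, 431) = 1, so the inverse exists.
Back-substitute for 1:
1 = 1×5 − 1×4
  = −1×9 + 2×5
  = 2×59 − 13×9
  = −13×186 + 41×59
  = 41×245 − 54×186
  = −54×431 + 95×245
So 245⁻¹ ≡ 95 (mod 431).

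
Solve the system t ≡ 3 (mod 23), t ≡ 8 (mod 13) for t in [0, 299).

23⁻¹ mod 13: 23*4 ≡ 1 (mod 13), so 23⁻¹ ≡ 4.
t = 3 + 23*((8 − 3)*4 mod 13) = 3 + 23*7 = 164.

164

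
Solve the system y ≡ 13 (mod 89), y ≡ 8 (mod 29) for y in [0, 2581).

89⁻¹ mod 29: 89·15 ≡ 1 (mod 29), so 89⁻¹ ≡ 15.
y = 13 + 89·((8 − 13)·15 mod 29) = 13 + 89·12 = 1081.

1081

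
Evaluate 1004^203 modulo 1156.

732

By square-and-multiply:
203 in binary is 11001011, i.e. 203 = 128 + 64 + 8 + 2 + 1.
1004^1 ≡ 1004 (mod 1156)
1004^2 ≡ 1004^2 = 1008016 ≡ 1140 (mod 1156)
1004^4 ≡ 1140^2 = 1299600 ≡ 256 (mod 1156)
1004^8 ≡ 256^2 = 65536 ≡ 800 (mod 1156)
1004^16 ≡ 800^2 = 640000 ≡ 732 (mod 1156)
1004^32 ≡ 732^2 = 535824 ≡ 596 (mod 1156)
1004^64 ≡ 596^2 = 355216 ≡ 324 (mod 1156)
1004^128 ≡ 324^2 = 104976 ≡ 936 (mod 1156)
1004^203 = 1004^128 * 1004^64 * 1004^8 * 1004^2 * 1004^1 ≡ 936 * 324 * 800 * 1140 * 1004 (mod 1156).
Accumulate the product:
936 * 324 = 303264 ≡ 392
392 * 800 = 313600 ≡ 324
324 * 1140 = 369360 ≡ 596
596 * 1004 = 598384 ≡ 732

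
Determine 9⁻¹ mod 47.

21

Run the extended Euclidean algorithm:
47 = 5×9 + 2
9 = 4×2 + 1
2 = 2×1 + 0
gcd(9, 47) = 1, so the inverse exists.
Bézout: 1 = −4×47 + 21×9.
So 9⁻¹ ≡ 21 (mod 47).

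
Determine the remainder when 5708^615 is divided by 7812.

5984

615 in binary is 1001100111, i.e. 615 = 512 + 64 + 32 + 4 + 2 + 1.
5708^1 ≡ 5708 (mod 7812)
5708^2 ≡ 5708^2 = 32581264 ≡ 5224 (mod 7812)
5708^4 ≡ 5224^2 = 27290176 ≡ 2860 (mod 7812)
5708^8 ≡ 2860^2 = 8179600 ≡ 436 (mod 7812)
5708^16 ≡ 436^2 = 190096 ≡ 2608 (mod 7812)
5708^32 ≡ 2608^2 = 6801664 ≡ 5224 (mod 7812)
5708^64 ≡ 5224^2 = 27290176 ≡ 2860 (mod 7812)
5708^128 ≡ 2860^2 = 8179600 ≡ 436 (mod 7812)
5708^256 ≡ 436^2 = 190096 ≡ 2608 (mod 7812)
5708^512 ≡ 2608^2 = 6801664 ≡ 5224 (mod 7812)
5708^615 = 5708^512 × 5708^64 × 5708^32 × 5708^4 × 5708^2 × 5708^1 ≡ 5224 × 2860 × 5224 × 2860 × 5224 × 5708 (mod 7812).
Accumulate the product:
5224 × 2860 = 14940640 ≡ 4096
4096 × 5224 = 21397504 ≡ 436
436 × 2860 = 1246960 ≡ 4852
4852 × 5224 = 25346848 ≡ 4720
4720 × 5708 = 26941760 ≡ 5984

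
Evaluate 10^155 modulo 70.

Using repeated squaring:
155 in binary is 10011011, i.e. 155 = 128 + 16 + 8 + 2 + 1.
10^1 ≡ 10 (mod 70)
10^2 ≡ 10^2 = 100 ≡ 30 (mod 70)
10^4 ≡ 30^2 = 900 ≡ 60 (mod 70)
10^8 ≡ 60^2 = 3600 ≡ 30 (mod 70)
10^16 ≡ 30^2 = 900 ≡ 60 (mod 70)
10^32 ≡ 60^2 = 3600 ≡ 30 (mod 70)
10^64 ≡ 30^2 = 900 ≡ 60 (mod 70)
10^128 ≡ 60^2 = 3600 ≡ 30 (mod 70)
10^155 = 10^128 * 10^16 * 10^8 * 10^2 * 10^1 ≡ 30 * 60 * 30 * 30 * 10 (mod 70).
Accumulate the product:
30 * 60 = 1800 ≡ 50
50 * 30 = 1500 ≡ 30
30 * 30 = 900 ≡ 60
60 * 10 = 600 ≡ 40

40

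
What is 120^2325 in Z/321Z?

Using repeated squaring:
2325 in binary is 100100010101, i.e. 2325 = 2048 + 256 + 16 + 4 + 1.
120^1 ≡ 120 (mod 321)
120^2 ≡ 120^2 = 14400 ≡ 276 (mod 321)
120^4 ≡ 276^2 = 76176 ≡ 99 (mod 321)
120^8 ≡ 99^2 = 9801 ≡ 171 (mod 321)
120^16 ≡ 171^2 = 29241 ≡ 30 (mod 321)
120^32 ≡ 30^2 = 900 ≡ 258 (mod 321)
120^64 ≡ 258^2 = 66564 ≡ 117 (mod 321)
120^128 ≡ 117^2 = 13689 ≡ 207 (mod 321)
120^256 ≡ 207^2 = 42849 ≡ 156 (mod 321)
120^512 ≡ 156^2 = 24336 ≡ 261 (mod 321)
120^1024 ≡ 261^2 = 68121 ≡ 69 (mod 321)
120^2048 ≡ 69^2 = 4761 ≡ 267 (mod 321)
120^2325 = 120^2048 * 120^256 * 120^16 * 120^4 * 120^1 ≡ 267 * 156 * 30 * 99 * 120 (mod 321).
Accumulate the product:
267 * 156 = 41652 ≡ 243
243 * 30 = 7290 ≡ 228
228 * 99 = 22572 ≡ 102
102 * 120 = 12240 ≡ 42

42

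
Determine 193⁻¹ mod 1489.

1489 = 7×193 + 138
193 = 1×138 + 55
138 = 2×55 + 28
55 = 1×28 + 27
28 = 1×27 + 1
27 = 27×1 + 0
gcd(193, 1489) = 1, so the inverse exists.
Back-substitute for 1:
1 = 1×28 − 1×27
  = −1×55 + 2×28
  = 2×138 − 5×55
  = −5×193 + 7×138
  = 7×1489 − 54×193
So 193⁻¹ ≡ −54 ≡ 1435 (mod 1489).

1435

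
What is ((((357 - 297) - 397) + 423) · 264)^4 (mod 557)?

401

357 - 297 = 60
60 - 397 = -337 ≡ 220 (mod 557)
220 + 423 = 643 ≡ 86 (mod 557)
86 · 264 = 22704 ≡ 424 (mod 557)
(424)^4 ≡ 401 (mod 557)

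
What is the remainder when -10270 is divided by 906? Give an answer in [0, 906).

-10270 = -12×906 + 602, so -10270 ≡ 602 (mod 906).

602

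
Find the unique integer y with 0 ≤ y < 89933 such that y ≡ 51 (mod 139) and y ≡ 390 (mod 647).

78030

139⁻¹ mod 647: 139·391 ≡ 1 (mod 647), so 139⁻¹ ≡ 391.
y = 51 + 139·((390 − 51)·391 mod 647) = 51 + 139·561 = 78030.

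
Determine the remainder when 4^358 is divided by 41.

18

By square-and-multiply:
4^1 ≡ 4 (mod 41)
4^2 ≡ 4^2 = 16 (mod 41)
4^4 ≡ 16^2 = 256 ≡ 10 (mod 41)
4^8 ≡ 10^2 = 100 ≡ 18 (mod 41)
4^16 ≡ 18^2 = 324 ≡ 37 (mod 41)
4^32 ≡ 37^2 = 1369 ≡ 16 (mod 41)
4^64 ≡ 16^2 = 256 ≡ 10 (mod 41)
4^128 ≡ 10^2 = 100 ≡ 18 (mod 41)
4^256 ≡ 18^2 = 324 ≡ 37 (mod 41)
4^358 = 4^256 × 4^64 × 4^32 × 4^4 × 4^2 ≡ 37 × 10 × 16 × 10 × 16 (mod 41).
Accumulate the product:
37 × 10 = 370 ≡ 1
1 × 16 = 16
16 × 10 = 160 ≡ 37
37 × 16 = 592 ≡ 18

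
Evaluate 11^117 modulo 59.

11

117 in binary is 1110101, i.e. 117 = 64 + 32 + 16 + 4 + 1.
11^1 ≡ 11 (mod 59)
11^2 ≡ 11^2 = 121 ≡ 3 (mod 59)
11^4 ≡ 3^2 = 9 (mod 59)
11^8 ≡ 9^2 = 81 ≡ 22 (mod 59)
11^16 ≡ 22^2 = 484 ≡ 12 (mod 59)
11^32 ≡ 12^2 = 144 ≡ 26 (mod 59)
11^64 ≡ 26^2 = 676 ≡ 27 (mod 59)
11^117 = 11^64 × 11^32 × 11^16 × 11^4 × 11^1 ≡ 27 × 26 × 12 × 9 × 11 (mod 59).
Accumulate the product:
27 × 26 = 702 ≡ 53
53 × 12 = 636 ≡ 46
46 × 9 = 414 ≡ 1
1 × 11 = 11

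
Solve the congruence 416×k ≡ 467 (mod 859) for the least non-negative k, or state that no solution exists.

gcd(416, 859) = 1, so a unique solution mod 859 exists.
416⁻¹ ≡ 159 (mod 859).
k ≡ 159×467 ≡ 379 (mod 859).

379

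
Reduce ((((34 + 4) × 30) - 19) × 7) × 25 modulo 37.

1

34 + 4 = 38 ≡ 1 (mod 37)
1 × 30 = 30
30 - 19 = 11
11 × 7 = 77 ≡ 3 (mod 37)
3 × 25 = 75 ≡ 1 (mod 37)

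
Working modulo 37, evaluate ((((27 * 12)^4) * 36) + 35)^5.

27 * 12 = 324 ≡ 28 (mod 37)
(28)^4 ≡ 12 (mod 37)
12 * 36 = 432 ≡ 25 (mod 37)
25 + 35 = 60 ≡ 23 (mod 37)
(23)^5 ≡ 8 (mod 37)

8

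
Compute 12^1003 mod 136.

40

Using repeated squaring:
1003 in binary is 1111101011, i.e. 1003 = 512 + 256 + 128 + 64 + 32 + 8 + 2 + 1.
12^1 ≡ 12 (mod 136)
12^2 ≡ 12^2 = 144 ≡ 8 (mod 136)
12^4 ≡ 8^2 = 64 (mod 136)
12^8 ≡ 64^2 = 4096 ≡ 16 (mod 136)
12^16 ≡ 16^2 = 256 ≡ 120 (mod 136)
12^32 ≡ 120^2 = 14400 ≡ 120 (mod 136)
12^64 ≡ 120^2 = 14400 ≡ 120 (mod 136)
12^128 ≡ 120^2 = 14400 ≡ 120 (mod 136)
12^256 ≡ 120^2 = 14400 ≡ 120 (mod 136)
12^512 ≡ 120^2 = 14400 ≡ 120 (mod 136)
12^1003 = 12^512 · 12^256 · 12^128 · 12^64 · 12^32 · 12^8 · 12^2 · 12^1 ≡ 120 · 120 · 120 · 120 · 120 · 16 · 8 · 12 (mod 136).
Accumulate the product:
120 · 120 = 14400 ≡ 120
120 · 120 = 14400 ≡ 120
120 · 120 = 14400 ≡ 120
120 · 120 = 14400 ≡ 120
120 · 16 = 1920 ≡ 16
16 · 8 = 128
128 · 12 = 1536 ≡ 40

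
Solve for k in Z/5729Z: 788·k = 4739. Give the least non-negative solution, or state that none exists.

2776

gcd(788, 5729) = 1, so a unique solution mod 5729 exists.
788⁻¹ ≡ 5460 (mod 5729).
k ≡ 5460·4739 ≡ 2776 (mod 5729).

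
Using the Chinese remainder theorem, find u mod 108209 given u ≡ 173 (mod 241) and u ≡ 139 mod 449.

32467

241⁻¹ mod 449: 241×313 ≡ 1 (mod 449), so 241⁻¹ ≡ 313.
u = 173 + 241×((139 − 173)×313 mod 449) = 173 + 241×134 = 32467.
Check: 32467 mod 241 = 173, 32467 mod 449 = 139. ✓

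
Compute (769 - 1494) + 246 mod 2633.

769 - 1494 = -725 ≡ 1908 (mod 2633)
1908 + 246 = 2154

2154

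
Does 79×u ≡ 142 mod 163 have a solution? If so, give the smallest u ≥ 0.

gcd(79, 163) = 1, so a unique solution mod 163 exists.
79⁻¹ ≡ 130 (mod 163).
u ≡ 130×142 ≡ 41 (mod 163).

41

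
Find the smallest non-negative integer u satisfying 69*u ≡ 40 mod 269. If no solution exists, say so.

gcd(69, 269) = 1, so a unique solution mod 269 exists.
69⁻¹ ≡ 39 (mod 269).
u ≡ 39*40 ≡ 215 (mod 269).

215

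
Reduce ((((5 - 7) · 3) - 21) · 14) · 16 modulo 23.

1

5 - 7 = -2 ≡ 21 (mod 23)
21 · 3 = 63 ≡ 17 (mod 23)
17 - 21 = -4 ≡ 19 (mod 23)
19 · 14 = 266 ≡ 13 (mod 23)
13 · 16 = 208 ≡ 1 (mod 23)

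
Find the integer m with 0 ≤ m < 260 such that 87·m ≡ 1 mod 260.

3

260 = 2*87 + 86
87 = 1*86 + 1
86 = 86*1 + 0
gcd(87, 260) = 1, so the inverse exists.
Back-substitute for 1:
1 = 1*87 − 1*86
  = −1*260 + 3*87
So 87⁻¹ ≡ 3 (mod 260).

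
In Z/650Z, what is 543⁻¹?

407

650 = 1·543 + 107
543 = 5·107 + 8
107 = 13·8 + 3
8 = 2·3 + 2
3 = 1·2 + 1
2 = 2·1 + 0
gcd(543, 650) = 1, so the inverse exists.
Bézout: 1 = 203·650 − 243·543.
So 543⁻¹ ≡ −243 ≡ 407 (mod 650).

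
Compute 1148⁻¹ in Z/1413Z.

1413 = 1×1148 + 265
1148 = 4×265 + 88
265 = 3×88 + 1
88 = 88×1 + 0
gcd(1148, 1413) = 1, so the inverse exists.
Back-substitute for 1:
1 = 1×265 − 3×88
  = −3×1148 + 13×265
  = 13×1413 − 16×1148
So 1148⁻¹ ≡ −16 ≡ 1397 (mod 1413).

1397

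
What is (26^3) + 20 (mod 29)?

(26)^3 ≡ 2 (mod 29)
2 + 20 = 22

22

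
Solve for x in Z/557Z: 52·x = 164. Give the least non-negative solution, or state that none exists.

46

gcd(52, 557) = 1, so a unique solution mod 557 exists.
52⁻¹ ≡ 75 (mod 557).
x ≡ 75·164 ≡ 46 (mod 557).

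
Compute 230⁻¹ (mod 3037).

3037 = 13*230 + 47
230 = 4*47 + 42
47 = 1*42 + 5
42 = 8*5 + 2
5 = 2*2 + 1
2 = 2*1 + 0
gcd(230, 3037) = 1, so the inverse exists.
Bézout: 1 = 93*3037 − 1228*230.
So 230⁻¹ ≡ −1228 ≡ 1809 (mod 3037).

1809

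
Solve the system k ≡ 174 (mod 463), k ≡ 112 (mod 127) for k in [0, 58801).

25639

463⁻¹ mod 127: 463·79 ≡ 1 (mod 127), so 463⁻¹ ≡ 79.
k = 174 + 463·((112 − 174)·79 mod 127) = 174 + 463·55 = 25639.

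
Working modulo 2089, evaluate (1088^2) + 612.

(1088)^2 ≡ 1370 (mod 2089)
1370 + 612 = 1982

1982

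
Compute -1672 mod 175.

78

-1672 = -10*175 + 78, so -1672 ≡ 78 (mod 175).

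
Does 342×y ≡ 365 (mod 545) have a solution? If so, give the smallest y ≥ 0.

315

gcd(342, 545) = 1, so a unique solution mod 545 exists.
342⁻¹ ≡ 298 (mod 545).
y ≡ 298×365 ≡ 315 (mod 545).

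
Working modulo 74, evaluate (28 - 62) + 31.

71

28 - 62 = -34 ≡ 40 (mod 74)
40 + 31 = 71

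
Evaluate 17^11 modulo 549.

Compute successive squares:
11 in binary is 1011, i.e. 11 = 8 + 2 + 1.
17^1 ≡ 17 (mod 549)
17^2 ≡ 17^2 = 289 (mod 549)
17^4 ≡ 289^2 = 83521 ≡ 73 (mod 549)
17^8 ≡ 73^2 = 5329 ≡ 388 (mod 549)
17^11 = 17^8 * 17^2 * 17^1 ≡ 388 * 289 * 17 (mod 549).
Accumulate the product:
388 * 289 = 112132 ≡ 136
136 * 17 = 2312 ≡ 116

116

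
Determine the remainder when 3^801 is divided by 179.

Using repeated squaring:
801 in binary is 1100100001, i.e. 801 = 512 + 256 + 32 + 1.
3^1 ≡ 3 (mod 179)
3^2 ≡ 3^2 = 9 (mod 179)
3^4 ≡ 9^2 = 81 (mod 179)
3^8 ≡ 81^2 = 6561 ≡ 117 (mod 179)
3^16 ≡ 117^2 = 13689 ≡ 85 (mod 179)
3^32 ≡ 85^2 = 7225 ≡ 65 (mod 179)
3^64 ≡ 65^2 = 4225 ≡ 108 (mod 179)
3^128 ≡ 108^2 = 11664 ≡ 29 (mod 179)
3^256 ≡ 29^2 = 841 ≡ 125 (mod 179)
3^512 ≡ 125^2 = 15625 ≡ 52 (mod 179)
3^801 = 3^512 * 3^256 * 3^32 * 3^1 ≡ 52 * 125 * 65 * 3 (mod 179).
Accumulate the product:
52 * 125 = 6500 ≡ 56
56 * 65 = 3640 ≡ 60
60 * 3 = 180 ≡ 1

1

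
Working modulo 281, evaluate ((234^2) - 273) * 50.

136

(234)^2 ≡ 242 (mod 281)
242 - 273 = -31 ≡ 250 (mod 281)
250 * 50 = 12500 ≡ 136 (mod 281)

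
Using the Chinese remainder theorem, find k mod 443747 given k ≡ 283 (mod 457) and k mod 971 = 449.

402443

457⁻¹ mod 971: 457×17 ≡ 1 (mod 971), so 457⁻¹ ≡ 17.
k = 283 + 457×((449 − 283)×17 mod 971) = 283 + 457×880 = 402443.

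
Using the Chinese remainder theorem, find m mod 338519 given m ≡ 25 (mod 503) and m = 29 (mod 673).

95595

503⁻¹ mod 673: 503*384 ≡ 1 (mod 673), so 503⁻¹ ≡ 384.
m = 25 + 503*((29 − 25)*384 mod 673) = 25 + 503*190 = 95595.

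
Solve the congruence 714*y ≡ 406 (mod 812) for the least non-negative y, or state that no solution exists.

gcd(714, 812) = 14, and 14 | 406, so solutions exist.
Divide through by 14: 51*y mod 58 = 29.
51⁻¹ ≡ 33 (mod 58).
y ≡ 33*29 ≡ 29 (mod 58).
The smallest non-negative solution is y = 29.

29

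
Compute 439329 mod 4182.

219

439329 = 105×4182 + 219, so 439329 ≡ 219 (mod 4182).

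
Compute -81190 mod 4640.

-81190 = -18*4640 + 2330, so -81190 ≡ 2330 (mod 4640).

2330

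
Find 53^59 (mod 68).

25

53^1 ≡ 53 (mod 68)
53^2 ≡ 53^2 = 2809 ≡ 21 (mod 68)
53^4 ≡ 21^2 = 441 ≡ 33 (mod 68)
53^8 ≡ 33^2 = 1089 ≡ 1 (mod 68)
53^16 ≡ 1^2 = 1 (mod 68)
53^32 ≡ 1^2 = 1 (mod 68)
53^59 = 53^32 × 53^16 × 53^8 × 53^2 × 53^1 ≡ 1 × 1 × 1 × 21 × 53 (mod 68).
Accumulate the product:
1 × 1 = 1
1 × 1 = 1
1 × 21 = 21
21 × 53 = 1113 ≡ 25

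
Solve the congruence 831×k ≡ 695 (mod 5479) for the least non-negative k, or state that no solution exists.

4537

gcd(831, 5479) = 1, so a unique solution mod 5479 exists.
831⁻¹ ≡ 2545 (mod 5479).
k ≡ 2545×695 ≡ 4537 (mod 5479).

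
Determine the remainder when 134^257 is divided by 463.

15

Using repeated squaring:
134^1 ≡ 134 (mod 463)
134^2 ≡ 134^2 = 17956 ≡ 362 (mod 463)
134^4 ≡ 362^2 = 131044 ≡ 15 (mod 463)
134^8 ≡ 15^2 = 225 (mod 463)
134^16 ≡ 225^2 = 50625 ≡ 158 (mod 463)
134^32 ≡ 158^2 = 24964 ≡ 425 (mod 463)
134^64 ≡ 425^2 = 180625 ≡ 55 (mod 463)
134^128 ≡ 55^2 = 3025 ≡ 247 (mod 463)
134^256 ≡ 247^2 = 61009 ≡ 356 (mod 463)
134^257 = 134^256 · 134^1 ≡ 356 · 134 (mod 463).
356 · 134 = 47704 ≡ 15 (mod 463).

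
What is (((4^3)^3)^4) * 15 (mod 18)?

6

(4)^3 ≡ 10 (mod 18)
(10)^3 ≡ 10 (mod 18)
(10)^4 ≡ 10 (mod 18)
10 * 15 = 150 ≡ 6 (mod 18)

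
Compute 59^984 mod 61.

20

Using repeated squaring:
984 in binary is 1111011000, i.e. 984 = 512 + 256 + 128 + 64 + 16 + 8.
59^1 ≡ 59 (mod 61)
59^2 ≡ 59^2 = 3481 ≡ 4 (mod 61)
59^4 ≡ 4^2 = 16 (mod 61)
59^8 ≡ 16^2 = 256 ≡ 12 (mod 61)
59^16 ≡ 12^2 = 144 ≡ 22 (mod 61)
59^32 ≡ 22^2 = 484 ≡ 57 (mod 61)
59^64 ≡ 57^2 = 3249 ≡ 16 (mod 61)
59^128 ≡ 16^2 = 256 ≡ 12 (mod 61)
59^256 ≡ 12^2 = 144 ≡ 22 (mod 61)
59^512 ≡ 22^2 = 484 ≡ 57 (mod 61)
59^984 = 59^512 * 59^256 * 59^128 * 59^64 * 59^16 * 59^8 ≡ 57 * 22 * 12 * 16 * 22 * 12 (mod 61).
Accumulate the product:
57 * 22 = 1254 ≡ 34
34 * 12 = 408 ≡ 42
42 * 16 = 672 ≡ 1
1 * 22 = 22
22 * 12 = 264 ≡ 20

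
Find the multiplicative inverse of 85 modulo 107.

Apply the Euclidean algorithm and back-substitute:
107 = 1×85 + 22
85 = 3×22 + 19
22 = 1×19 + 3
19 = 6×3 + 1
3 = 3×1 + 0
gcd(85, 107) = 1, so the inverse exists.
Bézout: 1 = −27×107 + 34×85.
So 85⁻¹ ≡ 34 (mod 107).

34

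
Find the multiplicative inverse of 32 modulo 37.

22

Run the extended Euclidean algorithm:
37 = 1·32 + 5
32 = 6·5 + 2
5 = 2·2 + 1
2 = 2·1 + 0
gcd(32, 37) = 1, so the inverse exists.
Back-substitute for 1:
1 = 1·5 − 2·2
  = −2·32 + 13·5
  = 13·37 − 15·32
So 32⁻¹ ≡ −15 ≡ 22 (mod 37).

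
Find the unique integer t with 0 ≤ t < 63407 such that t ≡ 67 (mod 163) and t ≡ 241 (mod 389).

2186

163⁻¹ mod 389: 163·284 ≡ 1 (mod 389), so 163⁻¹ ≡ 284.
t = 67 + 163·((241 − 67)·284 mod 389) = 67 + 163·13 = 2186.
Check: 2186 mod 163 = 67, 2186 mod 389 = 241. ✓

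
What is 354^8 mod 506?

Compute successive squares:
354^1 ≡ 354 (mod 506)
354^2 ≡ 354^2 = 125316 ≡ 334 (mod 506)
354^4 ≡ 334^2 = 111556 ≡ 236 (mod 506)
354^8 ≡ 236^2 = 55696 ≡ 36 (mod 506)
So 354^8 ≡ 36 (mod 506).

36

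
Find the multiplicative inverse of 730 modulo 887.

887 = 1·730 + 157
730 = 4·157 + 102
157 = 1·102 + 55
102 = 1·55 + 47
55 = 1·47 + 8
47 = 5·8 + 7
8 = 1·7 + 1
7 = 7·1 + 0
gcd(730, 887) = 1, so the inverse exists.
Back-substitute for 1:
1 = 1·8 − 1·7
  = −1·47 + 6·8
  = 6·55 − 7·47
  = −7·102 + 13·55
  = 13·157 − 20·102
  = −20·730 + 93·157
  = 93·887 − 113·730
So 730⁻¹ ≡ −113 ≡ 774 (mod 887).

774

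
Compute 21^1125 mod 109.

63

By square-and-multiply:
1125 in binary is 10001100101, i.e. 1125 = 1024 + 64 + 32 + 4 + 1.
21^1 ≡ 21 (mod 109)
21^2 ≡ 21^2 = 441 ≡ 5 (mod 109)
21^4 ≡ 5^2 = 25 (mod 109)
21^8 ≡ 25^2 = 625 ≡ 80 (mod 109)
21^16 ≡ 80^2 = 6400 ≡ 78 (mod 109)
21^32 ≡ 78^2 = 6084 ≡ 89 (mod 109)
21^64 ≡ 89^2 = 7921 ≡ 73 (mod 109)
21^128 ≡ 73^2 = 5329 ≡ 97 (mod 109)
21^256 ≡ 97^2 = 9409 ≡ 35 (mod 109)
21^512 ≡ 35^2 = 1225 ≡ 26 (mod 109)
21^1024 ≡ 26^2 = 676 ≡ 22 (mod 109)
21^1125 = 21^1024 × 21^64 × 21^32 × 21^4 × 21^1 ≡ 22 × 73 × 89 × 25 × 21 (mod 109).
Accumulate the product:
22 × 73 = 1606 ≡ 80
80 × 89 = 7120 ≡ 35
35 × 25 = 875 ≡ 3
3 × 21 = 63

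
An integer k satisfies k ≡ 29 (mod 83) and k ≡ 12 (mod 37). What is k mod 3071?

83⁻¹ mod 37: 83×33 ≡ 1 (mod 37), so 83⁻¹ ≡ 33.
k = 29 + 83×((12 − 29)×33 mod 37) = 29 + 83×31 = 2602.

2602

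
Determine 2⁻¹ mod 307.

154

By the extended Euclidean algorithm:
307 = 153×2 + 1
2 = 2×1 + 0
gcd(2, 307) = 1, so the inverse exists.
Back-substitute for 1:
1 = 1×307 − 153×2
So 2⁻¹ ≡ −153 ≡ 154 (mod 307).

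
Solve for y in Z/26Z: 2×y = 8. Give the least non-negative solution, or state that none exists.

4

gcd(2, 26) = 2, and 2 | 8, so solutions exist.
Divide through by 2: 1×y = 4 (mod 13).
1⁻¹ ≡ 1 (mod 13).
y ≡ 1×4 ≡ 4 (mod 13).
The smallest non-negative solution is y = 4.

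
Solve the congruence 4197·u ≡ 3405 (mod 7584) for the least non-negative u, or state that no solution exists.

617

gcd(4197, 7584) = 3, and 3 | 3405, so solutions exist.
Divide through by 3: 1399·u mod 2528 = 1135.
1399⁻¹ ≡ 103 (mod 2528).
u ≡ 103·1135 ≡ 617 (mod 2528).
The smallest non-negative solution is u = 617.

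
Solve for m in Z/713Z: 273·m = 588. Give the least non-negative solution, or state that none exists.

gcd(273, 713) = 1, so a unique solution mod 713 exists.
273⁻¹ ≡ 222 (mod 713).
m ≡ 222·588 ≡ 57 (mod 713).

57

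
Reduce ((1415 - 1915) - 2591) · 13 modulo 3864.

1415 - 1915 = -500 ≡ 3364 (mod 3864)
3364 - 2591 = 773
773 · 13 = 10049 ≡ 2321 (mod 3864)

2321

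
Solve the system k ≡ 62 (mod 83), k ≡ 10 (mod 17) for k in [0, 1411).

809

83⁻¹ mod 17: 83·8 ≡ 1 (mod 17), so 83⁻¹ ≡ 8.
k = 62 + 83·((10 − 62)·8 mod 17) = 62 + 83·9 = 809.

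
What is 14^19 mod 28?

0

19 in binary is 10011, i.e. 19 = 16 + 2 + 1.
14^1 ≡ 14 (mod 28)
14^2 ≡ 14^2 = 196 ≡ 0 (mod 28)
14^4 ≡ 0^2 = 0 (mod 28)
14^8 ≡ 0^2 = 0 (mod 28)
14^16 ≡ 0^2 = 0 (mod 28)
14^19 = 14^16 · 14^2 · 14^1 ≡ 0 · 0 · 14 (mod 28).
Accumulate the product:
0 · 0 = 0
0 · 14 = 0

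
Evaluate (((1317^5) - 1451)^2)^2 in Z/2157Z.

1474

(1317)^5 ≡ 1413 (mod 2157)
1413 - 1451 = -38 ≡ 2119 (mod 2157)
(2119)^2 ≡ 1444 (mod 2157)
(1444)^2 ≡ 1474 (mod 2157)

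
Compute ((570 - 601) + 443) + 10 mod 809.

422

570 - 601 = -31 ≡ 778 (mod 809)
778 + 443 = 1221 ≡ 412 (mod 809)
412 + 10 = 422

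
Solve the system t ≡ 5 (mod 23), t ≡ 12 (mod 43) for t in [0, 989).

442

23⁻¹ mod 43: 23·15 ≡ 1 (mod 43), so 23⁻¹ ≡ 15.
t = 5 + 23·((12 − 5)·15 mod 43) = 5 + 23·19 = 442.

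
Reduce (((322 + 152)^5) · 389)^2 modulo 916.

322 + 152 = 474
(474)^5 ≡ 672 (mod 916)
672 · 389 = 261408 ≡ 348 (mod 916)
(348)^2 ≡ 192 (mod 916)

192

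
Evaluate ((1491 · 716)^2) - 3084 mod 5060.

2672

1491 · 716 = 1067556 ≡ 4956 (mod 5060)
(4956)^2 ≡ 696 (mod 5060)
696 - 3084 = -2388 ≡ 2672 (mod 5060)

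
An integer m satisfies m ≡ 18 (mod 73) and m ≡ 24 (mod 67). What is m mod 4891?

73⁻¹ mod 67: 73×56 ≡ 1 (mod 67), so 73⁻¹ ≡ 56.
m = 18 + 73×((24 − 18)×56 mod 67) = 18 + 73×1 = 91.

91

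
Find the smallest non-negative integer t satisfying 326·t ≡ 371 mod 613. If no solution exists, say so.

gcd(326, 613) = 1, so a unique solution mod 613 exists.
326⁻¹ ≡ 393 (mod 613).
t ≡ 393·371 ≡ 522 (mod 613).

522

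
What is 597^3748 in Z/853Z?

371

597^1 ≡ 597 (mod 853)
597^2 ≡ 597^2 = 356409 ≡ 708 (mod 853)
597^4 ≡ 708^2 = 501264 ≡ 553 (mod 853)
597^8 ≡ 553^2 = 305809 ≡ 435 (mod 853)
597^16 ≡ 435^2 = 189225 ≡ 712 (mod 853)
597^32 ≡ 712^2 = 506944 ≡ 262 (mod 853)
597^64 ≡ 262^2 = 68644 ≡ 404 (mod 853)
597^128 ≡ 404^2 = 163216 ≡ 293 (mod 853)
597^256 ≡ 293^2 = 85849 ≡ 549 (mod 853)
597^512 ≡ 549^2 = 301401 ≡ 292 (mod 853)
597^1024 ≡ 292^2 = 85264 ≡ 817 (mod 853)
597^2048 ≡ 817^2 = 667489 ≡ 443 (mod 853)
597^3748 = 597^2048 · 597^1024 · 597^512 · 597^128 · 597^32 · 597^4 ≡ 443 · 817 · 292 · 293 · 262 · 553 (mod 853).
Accumulate the product:
443 · 817 = 361931 ≡ 259
259 · 292 = 75628 ≡ 564
564 · 293 = 165252 ≡ 623
623 · 262 = 163226 ≡ 303
303 · 553 = 167559 ≡ 371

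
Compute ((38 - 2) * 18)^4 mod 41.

38 - 2 = 36
36 * 18 = 648 ≡ 33 (mod 41)
(33)^4 ≡ 37 (mod 41)

37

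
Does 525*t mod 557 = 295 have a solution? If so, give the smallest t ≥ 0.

gcd(525, 557) = 1, so a unique solution mod 557 exists.
525⁻¹ ≡ 87 (mod 557).
t ≡ 87*295 ≡ 43 (mod 557).

43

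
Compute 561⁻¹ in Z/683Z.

655

683 = 1·561 + 122
561 = 4·122 + 73
122 = 1·73 + 49
73 = 1·49 + 24
49 = 2·24 + 1
24 = 24·1 + 0
gcd(561, 683) = 1, so the inverse exists.
Back-substitute for 1:
1 = 1·49 − 2·24
  = −2·73 + 3·49
  = 3·122 − 5·73
  = −5·561 + 23·122
  = 23·683 − 28·561
So 561⁻¹ ≡ −28 ≡ 655 (mod 683).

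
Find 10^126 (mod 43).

Compute successive squares:
126 in binary is 1111110, i.e. 126 = 64 + 32 + 16 + 8 + 4 + 2.
10^1 ≡ 10 (mod 43)
10^2 ≡ 10^2 = 100 ≡ 14 (mod 43)
10^4 ≡ 14^2 = 196 ≡ 24 (mod 43)
10^8 ≡ 24^2 = 576 ≡ 17 (mod 43)
10^16 ≡ 17^2 = 289 ≡ 31 (mod 43)
10^32 ≡ 31^2 = 961 ≡ 15 (mod 43)
10^64 ≡ 15^2 = 225 ≡ 10 (mod 43)
10^126 = 10^64 · 10^32 · 10^16 · 10^8 · 10^4 · 10^2 ≡ 10 · 15 · 31 · 17 · 24 · 14 (mod 43).
Accumulate the product:
10 · 15 = 150 ≡ 21
21 · 31 = 651 ≡ 6
6 · 17 = 102 ≡ 16
16 · 24 = 384 ≡ 40
40 · 14 = 560 ≡ 1

1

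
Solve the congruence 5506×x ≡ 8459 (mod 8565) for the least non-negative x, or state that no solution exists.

gcd(5506, 8565) = 1, so a unique solution mod 8565 exists.
5506⁻¹ ≡ 8551 (mod 8565).
x ≡ 8551×8459 ≡ 1484 (mod 8565).

1484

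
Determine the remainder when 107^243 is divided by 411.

243 in binary is 11110011, i.e. 243 = 128 + 64 + 32 + 16 + 2 + 1.
107^1 ≡ 107 (mod 411)
107^2 ≡ 107^2 = 11449 ≡ 352 (mod 411)
107^4 ≡ 352^2 = 123904 ≡ 193 (mod 411)
107^8 ≡ 193^2 = 37249 ≡ 259 (mod 411)
107^16 ≡ 259^2 = 67081 ≡ 88 (mod 411)
107^32 ≡ 88^2 = 7744 ≡ 346 (mod 411)
107^64 ≡ 346^2 = 119716 ≡ 115 (mod 411)
107^128 ≡ 115^2 = 13225 ≡ 73 (mod 411)
107^243 = 107^128 × 107^64 × 107^32 × 107^16 × 107^2 × 107^1 ≡ 73 × 115 × 346 × 88 × 352 × 107 (mod 411).
Accumulate the product:
73 × 115 = 8395 ≡ 175
175 × 346 = 60550 ≡ 133
133 × 88 = 11704 ≡ 196
196 × 352 = 68992 ≡ 355
355 × 107 = 37985 ≡ 173

173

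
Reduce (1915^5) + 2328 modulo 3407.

(1915)^5 ≡ 2272 (mod 3407)
2272 + 2328 = 4600 ≡ 1193 (mod 3407)

1193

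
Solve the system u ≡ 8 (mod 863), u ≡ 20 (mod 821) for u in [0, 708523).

863⁻¹ mod 821: 863*606 ≡ 1 (mod 821), so 863⁻¹ ≡ 606.
u = 8 + 863*((20 − 8)*606 mod 821) = 8 + 863*704 = 607560.

607560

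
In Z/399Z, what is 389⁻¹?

359

Run the extended Euclidean algorithm:
399 = 1*389 + 10
389 = 38*10 + 9
10 = 1*9 + 1
9 = 9*1 + 0
gcd(389, 399) = 1, so the inverse exists.
Bézout: 1 = 39*399 − 40*389.
So 389⁻¹ ≡ −40 ≡ 359 (mod 399).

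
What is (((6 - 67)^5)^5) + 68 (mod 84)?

6 - 67 = -61 ≡ 23 (mod 84)
(23)^5 ≡ 11 (mod 84)
(11)^5 ≡ 23 (mod 84)
23 + 68 = 91 ≡ 7 (mod 84)

7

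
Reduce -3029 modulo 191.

-3029 = -16·191 + 27, so -3029 ≡ 27 (mod 191).

27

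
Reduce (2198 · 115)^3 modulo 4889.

2971

2198 · 115 = 252770 ≡ 3431 (mod 4889)
(3431)^3 ≡ 2971 (mod 4889)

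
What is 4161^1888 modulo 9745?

By square-and-multiply:
4161^1 ≡ 4161 (mod 9745)
4161^2 ≡ 4161^2 = 17313921 ≡ 6801 (mod 9745)
4161^4 ≡ 6801^2 = 46253601 ≡ 3831 (mod 9745)
4161^8 ≡ 3831^2 = 14676561 ≡ 591 (mod 9745)
4161^16 ≡ 591^2 = 349281 ≡ 8206 (mod 9745)
4161^32 ≡ 8206^2 = 67338436 ≡ 486 (mod 9745)
4161^64 ≡ 486^2 = 236196 ≡ 2316 (mod 9745)
4161^128 ≡ 2316^2 = 5363856 ≡ 4106 (mod 9745)
4161^256 ≡ 4106^2 = 16859236 ≡ 386 (mod 9745)
4161^512 ≡ 386^2 = 148996 ≡ 2821 (mod 9745)
4161^1024 ≡ 2821^2 = 7958041 ≡ 6121 (mod 9745)
4161^1888 = 4161^1024 × 4161^512 × 4161^256 × 4161^64 × 4161^32 ≡ 6121 × 2821 × 386 × 2316 × 486 (mod 9745).
Accumulate the product:
6121 × 2821 = 17267341 ≡ 8946
8946 × 386 = 3453156 ≡ 3426
3426 × 2316 = 7934616 ≡ 2186
2186 × 486 = 1062396 ≡ 191

191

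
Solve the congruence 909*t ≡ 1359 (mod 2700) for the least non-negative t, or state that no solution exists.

251

gcd(909, 2700) = 9, and 9 | 1359, so solutions exist.
Divide through by 9: 101*t = 151 (mod 300).
101⁻¹ ≡ 101 (mod 300).
t ≡ 101*151 ≡ 251 (mod 300).
The smallest non-negative solution is t = 251.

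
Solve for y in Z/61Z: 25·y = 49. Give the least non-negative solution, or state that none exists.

gcd(25, 61) = 1, so a unique solution mod 61 exists.
25⁻¹ ≡ 22 (mod 61).
y ≡ 22·49 ≡ 41 (mod 61).

41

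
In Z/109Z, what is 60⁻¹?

By the extended Euclidean algorithm:
109 = 1*60 + 49
60 = 1*49 + 11
49 = 4*11 + 5
11 = 2*5 + 1
5 = 5*1 + 0
gcd(60, 109) = 1, so the inverse exists.
Bézout: 1 = −11*109 + 20*60.
So 60⁻¹ ≡ 20 (mod 109).

20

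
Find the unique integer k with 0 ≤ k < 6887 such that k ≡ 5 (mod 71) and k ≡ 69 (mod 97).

360

71⁻¹ mod 97: 71*41 ≡ 1 (mod 97), so 71⁻¹ ≡ 41.
k = 5 + 71*((69 − 5)*41 mod 97) = 5 + 71*5 = 360.
Check: 360 mod 71 = 5, 360 mod 97 = 69. ✓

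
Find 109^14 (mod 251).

109^1 ≡ 109 (mod 251)
109^2 ≡ 109^2 = 11881 ≡ 84 (mod 251)
109^4 ≡ 84^2 = 7056 ≡ 28 (mod 251)
109^8 ≡ 28^2 = 784 ≡ 31 (mod 251)
109^14 = 109^8 × 109^4 × 109^2 ≡ 31 × 28 × 84 (mod 251).
Accumulate the product:
31 × 28 = 868 ≡ 115
115 × 84 = 9660 ≡ 122

122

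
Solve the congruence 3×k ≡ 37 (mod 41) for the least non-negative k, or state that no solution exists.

gcd(3, 41) = 1, so a unique solution mod 41 exists.
3⁻¹ ≡ 14 (mod 41).
k ≡ 14×37 ≡ 26 (mod 41).

26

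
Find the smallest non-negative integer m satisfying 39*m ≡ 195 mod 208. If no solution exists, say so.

gcd(39, 208) = 13, and 13 | 195, so solutions exist.
Divide through by 13: 3*m mod 16 = 15.
3⁻¹ ≡ 11 (mod 16).
m ≡ 11*15 ≡ 5 (mod 16).
The smallest non-negative solution is m = 5.

5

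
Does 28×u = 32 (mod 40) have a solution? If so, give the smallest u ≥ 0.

4

gcd(28, 40) = 4, and 4 | 32, so solutions exist.
Divide through by 4: 7×u ≡ 8 mod 10.
7⁻¹ ≡ 3 (mod 10).
u ≡ 3×8 ≡ 4 (mod 10).
The smallest non-negative solution is u = 4.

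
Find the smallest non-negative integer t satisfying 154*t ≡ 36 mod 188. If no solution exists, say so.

10

gcd(154, 188) = 2, and 2 | 36, so solutions exist.
Divide through by 2: 77*t mod 94 = 18.
77⁻¹ ≡ 11 (mod 94).
t ≡ 11*18 ≡ 10 (mod 94).
The smallest non-negative solution is t = 10.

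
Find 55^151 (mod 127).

39

By square-and-multiply:
151 in binary is 10010111, i.e. 151 = 128 + 16 + 4 + 2 + 1.
55^1 ≡ 55 (mod 127)
55^2 ≡ 55^2 = 3025 ≡ 104 (mod 127)
55^4 ≡ 104^2 = 10816 ≡ 21 (mod 127)
55^8 ≡ 21^2 = 441 ≡ 60 (mod 127)
55^16 ≡ 60^2 = 3600 ≡ 44 (mod 127)
55^32 ≡ 44^2 = 1936 ≡ 31 (mod 127)
55^64 ≡ 31^2 = 961 ≡ 72 (mod 127)
55^128 ≡ 72^2 = 5184 ≡ 104 (mod 127)
55^151 = 55^128 × 55^16 × 55^4 × 55^2 × 55^1 ≡ 104 × 44 × 21 × 104 × 55 (mod 127).
Accumulate the product:
104 × 44 = 4576 ≡ 4
4 × 21 = 84
84 × 104 = 8736 ≡ 100
100 × 55 = 5500 ≡ 39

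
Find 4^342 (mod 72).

64

Using repeated squaring:
4^1 ≡ 4 (mod 72)
4^2 ≡ 4^2 = 16 (mod 72)
4^4 ≡ 16^2 = 256 ≡ 40 (mod 72)
4^8 ≡ 40^2 = 1600 ≡ 16 (mod 72)
4^16 ≡ 16^2 = 256 ≡ 40 (mod 72)
4^32 ≡ 40^2 = 1600 ≡ 16 (mod 72)
4^64 ≡ 16^2 = 256 ≡ 40 (mod 72)
4^128 ≡ 40^2 = 1600 ≡ 16 (mod 72)
4^256 ≡ 16^2 = 256 ≡ 40 (mod 72)
4^342 = 4^256 × 4^64 × 4^16 × 4^4 × 4^2 ≡ 40 × 40 × 40 × 40 × 16 (mod 72).
Accumulate the product:
40 × 40 = 1600 ≡ 16
16 × 40 = 640 ≡ 64
64 × 40 = 2560 ≡ 40
40 × 16 = 640 ≡ 64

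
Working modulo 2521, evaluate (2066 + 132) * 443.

2066 + 132 = 2198
2198 * 443 = 973714 ≡ 608 (mod 2521)

608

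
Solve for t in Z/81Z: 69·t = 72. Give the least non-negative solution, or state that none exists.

gcd(69, 81) = 3, and 3 | 72, so solutions exist.
Divide through by 3: 23·t = 24 (mod 27).
23⁻¹ ≡ 20 (mod 27).
t ≡ 20·24 ≡ 21 (mod 27).
The smallest non-negative solution is t = 21.

21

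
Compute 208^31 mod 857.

31 in binary is 11111, i.e. 31 = 16 + 8 + 4 + 2 + 1.
208^1 ≡ 208 (mod 857)
208^2 ≡ 208^2 = 43264 ≡ 414 (mod 857)
208^4 ≡ 414^2 = 171396 ≡ 853 (mod 857)
208^8 ≡ 853^2 = 727609 ≡ 16 (mod 857)
208^16 ≡ 16^2 = 256 (mod 857)
208^31 = 208^16 · 208^8 · 208^4 · 208^2 · 208^1 ≡ 256 · 16 · 853 · 414 · 208 (mod 857).
Accumulate the product:
256 · 16 = 4096 ≡ 668
668 · 853 = 569804 ≡ 756
756 · 414 = 312984 ≡ 179
179 · 208 = 37232 ≡ 381

381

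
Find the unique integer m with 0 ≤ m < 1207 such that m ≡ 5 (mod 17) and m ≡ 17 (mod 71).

17⁻¹ mod 71: 17*46 ≡ 1 (mod 71), so 17⁻¹ ≡ 46.
m = 5 + 17*((17 − 5)*46 mod 71) = 5 + 17*55 = 940.

940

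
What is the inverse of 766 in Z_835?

121

By the extended Euclidean algorithm:
835 = 1×766 + 69
766 = 11×69 + 7
69 = 9×7 + 6
7 = 1×6 + 1
6 = 6×1 + 0
gcd(766, 835) = 1, so the inverse exists.
Back-substitute for 1:
1 = 1×7 − 1×6
  = −1×69 + 10×7
  = 10×766 − 111×69
  = −111×835 + 121×766
So 766⁻¹ ≡ 121 (mod 835).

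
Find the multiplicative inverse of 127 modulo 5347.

1642

5347 = 42×127 + 13
127 = 9×13 + 10
13 = 1×10 + 3
10 = 3×3 + 1
3 = 3×1 + 0
gcd(127, 5347) = 1, so the inverse exists.
Bézout: 1 = −39×5347 + 1642×127.
So 127⁻¹ ≡ 1642 (mod 5347).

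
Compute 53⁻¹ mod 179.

152

Run the extended Euclidean algorithm:
179 = 3·53 + 20
53 = 2·20 + 13
20 = 1·13 + 7
13 = 1·7 + 6
7 = 1·6 + 1
6 = 6·1 + 0
gcd(53, 179) = 1, so the inverse exists.
Bézout: 1 = 8·179 − 27·53.
So 53⁻¹ ≡ −27 ≡ 152 (mod 179).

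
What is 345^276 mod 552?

By square-and-multiply:
345^1 ≡ 345 (mod 552)
345^2 ≡ 345^2 = 119025 ≡ 345 (mod 552)
345^4 ≡ 345^2 = 119025 ≡ 345 (mod 552)
345^8 ≡ 345^2 = 119025 ≡ 345 (mod 552)
345^16 ≡ 345^2 = 119025 ≡ 345 (mod 552)
345^32 ≡ 345^2 = 119025 ≡ 345 (mod 552)
345^64 ≡ 345^2 = 119025 ≡ 345 (mod 552)
345^128 ≡ 345^2 = 119025 ≡ 345 (mod 552)
345^256 ≡ 345^2 = 119025 ≡ 345 (mod 552)
345^276 = 345^256 * 345^16 * 345^4 ≡ 345 * 345 * 345 (mod 552).
Accumulate the product:
345 * 345 = 119025 ≡ 345
345 * 345 = 119025 ≡ 345

345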